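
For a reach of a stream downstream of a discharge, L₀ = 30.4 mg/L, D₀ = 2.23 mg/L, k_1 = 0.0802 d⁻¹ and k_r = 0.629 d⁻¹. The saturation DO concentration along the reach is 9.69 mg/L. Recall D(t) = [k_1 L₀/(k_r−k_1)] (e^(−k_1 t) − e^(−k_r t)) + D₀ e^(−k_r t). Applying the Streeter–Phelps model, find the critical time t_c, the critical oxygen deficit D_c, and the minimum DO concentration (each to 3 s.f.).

t_c ≈ 2.48 d; D_c ≈ 3.18 mg/L; min DO ≈ 6.51 mg/L

With k_r/k_1 = 7.843 and 1 − D₀(k_r−k_1)/(k_1 L₀) = 0.4980,
t_c = ln(7.843 × 0.4980) / (0.629 − 0.0802) = ln(3.906) / 0.5488 = 1.363/0.5488 = 2.483 d.
D_c = (k_1/k_r) L₀ e^(−k_1 t_c) = (0.0802/0.629) × 30.4 × e^(−0.0802×2.483) = 0.1275 × 30.4 × 0.8195 = 3.176 mg/L.
Minimum DO = C_s − D_c = 9.69 − 3.176 = 6.514 mg/L.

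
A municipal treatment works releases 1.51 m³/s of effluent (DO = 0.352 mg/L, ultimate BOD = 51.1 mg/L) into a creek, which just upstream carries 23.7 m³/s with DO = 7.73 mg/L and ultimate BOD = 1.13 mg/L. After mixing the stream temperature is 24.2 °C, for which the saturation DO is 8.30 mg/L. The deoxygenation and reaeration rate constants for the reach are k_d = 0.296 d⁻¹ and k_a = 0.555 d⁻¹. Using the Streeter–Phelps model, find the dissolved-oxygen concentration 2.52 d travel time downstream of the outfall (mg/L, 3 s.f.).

Mixed DO = (23.7×7.73 + 1.51×0.352)/(23.7+1.51) = 183.7/25.21 = 7.288 mg/L.
Mixed L₀ = (23.7×1.13 + 1.51×51.1)/(25.21) = 103.9/25.21 = 4.123 mg/L.
Initial deficit D₀ = C_s − DO₀ = 8.30 − 7.288 = 1.012 mg/L.
D(2.52) = [0.296×4.123/(0.555−0.296)](e^(−0.296×2.52) − e^(−0.555×2.52)) + 1.012 e^(−0.555×2.52)
= 4.712 × (0.4743 − 0.2469) + 1.012 × 0.2469 = 1.321 mg/L.
DO = 8.30 − 1.321 = 6.979 mg/L.

DO ≈ 6.98 mg/L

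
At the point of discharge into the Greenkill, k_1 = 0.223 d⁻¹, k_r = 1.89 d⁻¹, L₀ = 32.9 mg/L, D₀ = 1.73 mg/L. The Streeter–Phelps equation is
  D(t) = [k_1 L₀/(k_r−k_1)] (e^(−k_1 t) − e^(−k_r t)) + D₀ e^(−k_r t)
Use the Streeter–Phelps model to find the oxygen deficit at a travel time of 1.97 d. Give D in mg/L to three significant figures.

k_1 L₀/(k_r−k_1) = 0.223×32.9/(1.89−0.223) = 7.337/1.667 = 4.401 mg/L.
e^(−k_1 t) = e^(−0.223×1.970) = 0.6445; e^(−k_r t) = e^(−1.89×1.970) = 0.02415.
D = 4.401 × (0.6445 − 0.02415) + 1.73 × 0.02415 = 2.730 + 0.04179 = 2.772 mg/L.

D ≈ 2.77 mg/L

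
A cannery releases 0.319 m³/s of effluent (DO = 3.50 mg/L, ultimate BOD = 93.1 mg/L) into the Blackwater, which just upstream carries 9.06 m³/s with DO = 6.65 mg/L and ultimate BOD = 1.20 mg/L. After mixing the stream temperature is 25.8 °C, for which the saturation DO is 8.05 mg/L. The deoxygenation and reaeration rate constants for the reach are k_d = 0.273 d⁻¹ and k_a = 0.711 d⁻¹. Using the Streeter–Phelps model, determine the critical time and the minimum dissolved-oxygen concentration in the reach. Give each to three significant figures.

t_c ≈ 0.316 d; minimum DO ≈ 6.53 mg/L

Mixed DO = (9.06×6.65 + 0.319×3.50)/(9.06+0.319) = 61.37/9.379 = 6.543 mg/L.
Mixed L₀ = (9.06×1.20 + 0.319×93.1)/(9.379) = 40.57/9.379 = 4.326 mg/L.
Initial deficit D₀ = C_s − DO₀ = 8.05 − 6.543 = 1.507 mg/L.
t_c = (1/0.4380) ln[(0.711/0.273)(1 − 1.507×0.4380/(0.273×4.326))] = 2.283 × ln(1.149) = 0.3162 d.
D_c = (0.273/0.711) × 4.326 × e^(−0.273×0.3162) = 0.3840 × 4.326 × 0.9173 = 1.524 mg/L.
Minimum DO = 8.05 − 1.524 = 6.526 mg/L.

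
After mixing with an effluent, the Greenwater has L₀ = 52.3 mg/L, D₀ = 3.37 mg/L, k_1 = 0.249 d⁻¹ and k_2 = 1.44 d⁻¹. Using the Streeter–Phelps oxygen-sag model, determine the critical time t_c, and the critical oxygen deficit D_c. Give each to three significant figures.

t_c ≈ 1.16 d; D_c ≈ 6.77 mg/L

With k_2/k_1 = 5.783 and 1 − D₀(k_2−k_1)/(k_1 L₀) = 0.6918,
t_c = ln(5.783 × 0.6918) / (1.44 − 0.249) = ln(4.001) / 1.191 = 1.386/1.191 = 1.164 d.
D_c = (k_1/k_2) L₀ e^(−k_1 t_c) = (0.249/1.44) × 52.3 × e^(−0.249×1.164) = 0.1729 × 52.3 × 0.7484 = 6.768 mg/L.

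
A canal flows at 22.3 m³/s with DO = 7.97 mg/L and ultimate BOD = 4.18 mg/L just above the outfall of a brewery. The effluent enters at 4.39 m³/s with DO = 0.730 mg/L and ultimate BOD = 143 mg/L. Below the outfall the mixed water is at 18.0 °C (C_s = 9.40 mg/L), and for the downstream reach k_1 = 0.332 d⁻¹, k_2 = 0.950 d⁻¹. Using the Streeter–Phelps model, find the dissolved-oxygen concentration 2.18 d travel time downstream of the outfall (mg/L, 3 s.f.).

Mixed DO = (22.3×7.97 + 4.39×0.730)/(22.3+4.39) = 180.9/26.69 = 6.779 mg/L.
Mixed L₀ = (22.3×4.18 + 4.39×143)/(26.69) = 721.0/26.69 = 27.01 mg/L.
Initial deficit D₀ = C_s − DO₀ = 9.40 − 6.779 = 2.621 mg/L.
D(2.18) = [0.332×27.01/(0.950−0.332)](e^(−0.332×2.18) − e^(−0.950×2.18)) + 2.621 e^(−0.950×2.18)
= 14.51 × (0.4849 − 0.1261) + 2.621 × 0.1261 = 5.538 mg/L.
DO = 9.40 − 5.538 = 3.862 mg/L.

DO ≈ 3.86 mg/L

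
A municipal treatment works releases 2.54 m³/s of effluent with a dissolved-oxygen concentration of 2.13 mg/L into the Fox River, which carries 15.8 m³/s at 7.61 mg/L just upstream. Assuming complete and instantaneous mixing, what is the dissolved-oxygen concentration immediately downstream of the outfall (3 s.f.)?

Flow-weighted mixing: C = (Q_r C_r + Q_w C_w)/(Q_r + Q_w)
= (15.8×7.61 + 2.54×2.13)/(15.8 + 2.54) = 125.6/18.34 = 6.851 mg/L.

6.85 mg/L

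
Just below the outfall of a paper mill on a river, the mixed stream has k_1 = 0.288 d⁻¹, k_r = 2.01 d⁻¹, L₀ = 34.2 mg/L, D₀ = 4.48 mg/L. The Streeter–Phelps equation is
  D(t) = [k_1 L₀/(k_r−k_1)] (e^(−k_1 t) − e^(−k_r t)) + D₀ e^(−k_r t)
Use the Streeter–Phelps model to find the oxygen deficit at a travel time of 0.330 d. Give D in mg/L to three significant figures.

D ≈ 4.56 mg/L

k_1 L₀/(k_r−k_1) = 0.288×34.2/(2.01−0.288) = 9.850/1.722 = 5.720 mg/L.
e^(−k_1 t) = e^(−0.288×0.3300) = 0.9093; e^(−k_r t) = e^(−2.01×0.3300) = 0.5151.
D = 5.720 × (0.9093 − 0.5151) + 4.48 × 0.5151 = 2.255 + 2.308 = 4.563 mg/L.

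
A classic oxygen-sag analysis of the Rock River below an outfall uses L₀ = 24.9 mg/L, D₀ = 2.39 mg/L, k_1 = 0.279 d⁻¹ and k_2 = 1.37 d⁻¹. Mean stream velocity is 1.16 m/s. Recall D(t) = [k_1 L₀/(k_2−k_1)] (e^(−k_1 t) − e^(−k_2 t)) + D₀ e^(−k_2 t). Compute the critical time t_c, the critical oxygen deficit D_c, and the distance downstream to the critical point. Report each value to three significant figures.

t_c ≈ 1.03 d; D_c ≈ 3.81 mg/L; x_c ≈ 103 km

t_c = [1/(k_2−k_1)] ln[(k_2/k_1)(1 − D₀(k_2−k_1)/(k_1 L₀))]
= [1/(1.37−0.279)] ln[(1.37/0.279)(1 − 2.39×1.091/(0.279×24.9))]
= (1/1.091) ln[4.910 × 0.6247] = 0.9166 × ln(3.067) = 0.9166 × 1.121 = 1.027 d.
L(t_c) = L₀ e^(−k_1 t_c) = 24.9 × 0.7508 = 18.69 mg/L, and at the critical point k_2 D_c = k_1 L, so D_c = (0.279/1.37) × 18.69 = 3.807 mg/L.
x_c = v t_c = 1.16 m/s × 1.027 d × 86400 s/d = 103000 m ≈ 103 km.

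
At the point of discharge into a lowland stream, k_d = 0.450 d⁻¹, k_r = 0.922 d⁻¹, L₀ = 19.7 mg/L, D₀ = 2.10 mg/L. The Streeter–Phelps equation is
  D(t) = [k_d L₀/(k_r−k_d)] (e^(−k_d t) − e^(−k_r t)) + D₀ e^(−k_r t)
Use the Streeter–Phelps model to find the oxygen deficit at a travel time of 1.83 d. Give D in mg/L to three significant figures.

k_d L₀/(k_r−k_d) = 0.450×19.7/(0.922−0.450) = 8.865/0.4720 = 18.78 mg/L.
e^(−k_d t) = e^(−0.450×1.830) = 0.4389; e^(−k_r t) = e^(−0.922×1.830) = 0.1850.
D = 18.78 × (0.4389 − 0.1850) + 2.10 × 0.1850 = 4.768 + 0.3886 = 5.157 mg/L.

D ≈ 5.16 mg/L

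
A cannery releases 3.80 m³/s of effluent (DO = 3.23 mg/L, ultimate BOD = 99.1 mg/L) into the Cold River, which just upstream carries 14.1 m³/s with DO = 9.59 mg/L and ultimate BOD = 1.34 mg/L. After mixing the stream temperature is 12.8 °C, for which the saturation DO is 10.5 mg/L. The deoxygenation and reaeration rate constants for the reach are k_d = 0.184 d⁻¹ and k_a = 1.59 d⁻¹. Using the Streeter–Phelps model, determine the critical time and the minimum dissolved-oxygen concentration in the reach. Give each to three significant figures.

Mixed DO = (14.1×9.59 + 3.80×3.23)/(14.1+3.80) = 147.5/17.90 = 8.240 mg/L.
Mixed L₀ = (14.1×1.34 + 3.80×99.1)/(17.90) = 395.5/17.90 = 22.09 mg/L.
Initial deficit D₀ = C_s − DO₀ = 10.5 − 8.240 = 2.260 mg/L.
t_c = (1/1.406) ln[(1.59/0.184)(1 − 2.260×1.406/(0.184×22.09))] = 0.7112 × ln(1.886) = 0.4514 d.
D_c = (0.184/1.59) × 22.09 × e^(−0.184×0.4514) = 0.1157 × 22.09 × 0.9203 = 2.353 mg/L.
Minimum DO = 10.5 − 2.353 = 8.147 mg/L.

t_c ≈ 0.451 d; minimum DO ≈ 8.15 mg/L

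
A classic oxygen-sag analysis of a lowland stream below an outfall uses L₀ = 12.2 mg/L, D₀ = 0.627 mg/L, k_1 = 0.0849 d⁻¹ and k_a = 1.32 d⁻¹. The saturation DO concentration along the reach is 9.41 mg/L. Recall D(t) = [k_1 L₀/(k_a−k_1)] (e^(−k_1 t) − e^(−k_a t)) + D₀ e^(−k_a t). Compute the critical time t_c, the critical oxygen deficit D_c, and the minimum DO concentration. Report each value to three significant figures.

t_c ≈ 1.11 d; D_c ≈ 0.714 mg/L; min DO ≈ 8.70 mg/L

At the critical point dD/dt = 0, so k_1 L₀ e^(−k_1 t) = k_a D. Substituting D(t) from the Streeter–Phelps equation and solving for t gives
t_c = ln[(k_a/k_1)(1 − D₀(k_a−k_1)/(k_1 L₀))] / (k_a−k_1).
Here k_a−k_1 = 1.235 d⁻¹ and 1 − D₀(k_a−k_1)/(k_1 L₀) = 1 − 0.627×1.235/(0.0849×12.2) = 0.2523, so
t_c = ln(15.55 × 0.2523) / 1.235 = 1.367 / 1.235 = 1.107 d.
L(t_c) = L₀ e^(−k_1 t_c) = 12.2 × 0.9103 = 11.11 mg/L, and at the critical point k_a D_c = k_1 L, so D_c = (0.0849/1.32) × 11.11 = 0.7143 mg/L.
Minimum DO = C_s − D_c = 9.41 − 0.7143 = 8.696 mg/L.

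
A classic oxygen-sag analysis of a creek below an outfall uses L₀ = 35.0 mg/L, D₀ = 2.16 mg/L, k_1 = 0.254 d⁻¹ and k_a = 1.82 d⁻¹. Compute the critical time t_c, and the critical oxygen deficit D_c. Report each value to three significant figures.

t_c ≈ 0.952 d; D_c ≈ 3.84 mg/L

With k_a/k_1 = 7.165 and 1 − D₀(k_a−k_1)/(k_1 L₀) = 0.6195,
t_c = ln(7.165 × 0.6195) / (1.82 − 0.254) = ln(4.439) / 1.566 = 1.490/1.566 = 0.9517 d.
L(t_c) = L₀ e^(−k_1 t_c) = 35.0 × 0.7853 = 27.48 mg/L, and at the critical point k_a D_c = k_1 L, so D_c = (0.254/1.82) × 27.48 = 3.836 mg/L.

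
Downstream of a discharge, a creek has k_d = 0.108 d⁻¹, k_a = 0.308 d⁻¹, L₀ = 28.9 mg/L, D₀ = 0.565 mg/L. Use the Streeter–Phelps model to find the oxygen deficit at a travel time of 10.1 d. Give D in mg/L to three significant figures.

k_d L₀/(k_a−k_d) = 0.108×28.9/(0.308−0.108) = 3.121/0.2000 = 15.61 mg/L.
e^(−k_d t) = e^(−0.108×10.10) = 0.3359; e^(−k_a t) = e^(−0.308×10.10) = 0.04457.
D = 15.61 × (0.3359 − 0.04457) + 0.565 × 0.04457 = 4.547 + 0.02518 = 4.572 mg/L.

D ≈ 4.57 mg/L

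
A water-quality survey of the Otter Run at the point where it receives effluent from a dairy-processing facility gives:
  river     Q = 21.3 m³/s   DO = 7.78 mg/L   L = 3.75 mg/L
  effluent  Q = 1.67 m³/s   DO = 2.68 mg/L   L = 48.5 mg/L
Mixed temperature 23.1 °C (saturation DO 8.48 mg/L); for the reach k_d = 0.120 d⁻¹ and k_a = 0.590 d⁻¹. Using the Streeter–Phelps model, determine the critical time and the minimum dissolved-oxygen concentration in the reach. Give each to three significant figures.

Mixed DO = (21.3×7.78 + 1.67×2.68)/(21.3+1.67) = 170.2/22.97 = 7.409 mg/L.
Mixed L₀ = (21.3×3.75 + 1.67×48.5)/(22.97) = 160.9/22.97 = 7.003 mg/L.
Initial deficit D₀ = C_s − DO₀ = 8.48 − 7.409 = 1.071 mg/L.
t_c = (1/0.4700) ln[(0.590/0.120)(1 − 1.071×0.4700/(0.120×7.003))] = 2.128 × ln(1.972) = 1.445 d.
D_c = (0.120/0.590) × 7.003 × e^(−0.120×1.445) = 0.2034 × 7.003 × 0.8408 = 1.198 mg/L.
Minimum DO = 8.48 − 1.198 = 7.282 mg/L.

t_c ≈ 1.45 d; minimum DO ≈ 7.28 mg/L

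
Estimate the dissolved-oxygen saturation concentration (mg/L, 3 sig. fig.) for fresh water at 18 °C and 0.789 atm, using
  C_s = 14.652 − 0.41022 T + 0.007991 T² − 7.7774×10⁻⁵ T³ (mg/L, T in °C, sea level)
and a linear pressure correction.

C_s ≈ 7.42 mg/L

At sea level: C_s = 14.652 − 0.41022×18 + 0.007991×18² − 7.7774×10⁻⁵×18³ = 9.404 mg/L.
Pressure correction: C_s' = 9.404 × 0.789 = 7.419 mg/L.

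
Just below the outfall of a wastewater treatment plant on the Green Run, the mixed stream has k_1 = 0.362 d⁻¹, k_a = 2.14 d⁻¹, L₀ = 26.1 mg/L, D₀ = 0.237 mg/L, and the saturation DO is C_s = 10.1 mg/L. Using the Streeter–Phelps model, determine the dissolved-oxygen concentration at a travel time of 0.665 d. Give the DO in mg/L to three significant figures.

k_1 L₀/(k_a−k_1) = 0.362×26.1/(2.14−0.362) = 9.448/1.778 = 5.314 mg/L.
e^(−k_1 t) = e^(−0.362×0.6650) = 0.7861; e^(−k_a t) = e^(−2.14×0.6650) = 0.2410.
D = 5.314 × (0.7861 − 0.2410) + 0.237 × 0.2410 = 2.897 + 0.05711 = 2.954 mg/L.
DO = C_s − D = 10.1 − 2.954 = 7.146 mg/L.

DO ≈ 7.15 mg/L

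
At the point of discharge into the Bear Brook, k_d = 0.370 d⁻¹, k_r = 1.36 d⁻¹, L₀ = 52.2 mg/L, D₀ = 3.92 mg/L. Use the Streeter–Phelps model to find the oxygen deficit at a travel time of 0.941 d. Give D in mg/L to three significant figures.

k_d L₀/(k_r−k_d) = 0.370×52.2/(1.36−0.370) = 19.31/0.9900 = 19.51 mg/L.
e^(−k_d t) = e^(−0.370×0.9410) = 0.7060; e^(−k_r t) = e^(−1.36×0.9410) = 0.2781.
D = 19.51 × (0.7060 − 0.2781) + 3.92 × 0.2781 = 8.347 + 1.090 = 9.438 mg/L.

D ≈ 9.44 mg/L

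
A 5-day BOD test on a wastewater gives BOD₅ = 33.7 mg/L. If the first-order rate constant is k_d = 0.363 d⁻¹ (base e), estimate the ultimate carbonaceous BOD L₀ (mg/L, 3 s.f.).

BOD₅ = L₀(1 − e^(−5k_d)) ⇒ L₀ = BOD₅ / (1 − e^(−5×0.363))
= 33.7 / (1 − 0.1628) = 33.7 / 0.8372 = 40.26 mg/L.

L₀ ≈ 40.3 mg/L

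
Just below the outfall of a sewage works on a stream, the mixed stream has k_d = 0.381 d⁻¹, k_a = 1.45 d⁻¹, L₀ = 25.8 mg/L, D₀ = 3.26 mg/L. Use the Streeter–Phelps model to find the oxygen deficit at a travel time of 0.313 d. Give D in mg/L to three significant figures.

k_d L₀/(k_a−k_d) = 0.381×25.8/(1.45−0.381) = 9.830/1.069 = 9.195 mg/L.
e^(−k_d t) = e^(−0.381×0.3130) = 0.8876; e^(−k_a t) = e^(−1.45×0.3130) = 0.6352.
D = 9.195 × (0.8876 − 0.6352) + 3.26 × 0.6352 = 2.321 + 2.071 = 4.392 mg/L.

D ≈ 4.39 mg/L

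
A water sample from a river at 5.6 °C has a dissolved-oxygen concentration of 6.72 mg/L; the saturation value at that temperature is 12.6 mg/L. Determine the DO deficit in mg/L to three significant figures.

D ≈ 5.88 mg/L

D = C_s − C = 12.6 − 6.72 = 5.88 mg/L.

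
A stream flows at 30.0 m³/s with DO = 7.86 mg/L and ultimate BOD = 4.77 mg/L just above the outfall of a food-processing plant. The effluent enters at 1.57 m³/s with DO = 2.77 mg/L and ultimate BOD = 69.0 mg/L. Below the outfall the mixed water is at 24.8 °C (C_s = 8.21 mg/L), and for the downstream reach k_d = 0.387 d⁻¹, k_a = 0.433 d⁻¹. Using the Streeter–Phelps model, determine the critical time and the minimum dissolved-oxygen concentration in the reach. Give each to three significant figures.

t_c ≈ 2.25 d; minimum DO ≈ 5.22 mg/L

Mixed DO = (30.0×7.86 + 1.57×2.77)/(30.0+1.57) = 240.1/31.57 = 7.607 mg/L.
Mixed L₀ = (30.0×4.77 + 1.57×69.0)/(31.57) = 251.4/31.57 = 7.964 mg/L.
Initial deficit D₀ = C_s − DO₀ = 8.21 − 7.607 = 0.6031 mg/L.
t_c = (1/0.04600) ln[(0.433/0.387)(1 − 0.6031×0.04600/(0.387×7.964))] = 21.74 × ln(1.109) = 2.245 d.
D_c = (0.387/0.433) × 7.964 × e^(−0.387×2.245) = 0.8938 × 7.964 × 0.4194 = 2.986 mg/L.
Minimum DO = 8.21 − 2.986 = 5.224 mg/L.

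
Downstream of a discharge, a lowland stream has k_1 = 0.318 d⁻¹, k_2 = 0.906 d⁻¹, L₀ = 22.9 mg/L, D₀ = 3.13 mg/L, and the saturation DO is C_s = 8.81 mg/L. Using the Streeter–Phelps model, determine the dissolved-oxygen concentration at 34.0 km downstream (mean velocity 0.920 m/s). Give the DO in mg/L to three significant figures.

DO ≈ 4.28 mg/L

Travel time t = x/v = 34.0 km / (0.920 m/s) = 34000 m / 0.920 m/s = 36960 s = 0.4277 d.
k_1 L₀/(k_2−k_1) = 0.318×22.9/(0.906−0.318) = 7.282/0.5880 = 12.38 mg/L.
e^(−k_1 t) = e^(−0.318×0.4277) = 0.8728; e^(−k_2 t) = e^(−0.906×0.4277) = 0.6787.
D = 12.38 × (0.8728 − 0.6787) + 3.13 × 0.6787 = 2.404 + 2.124 = 4.528 mg/L.
DO = C_s − D = 8.81 − 4.528 = 4.282 mg/L.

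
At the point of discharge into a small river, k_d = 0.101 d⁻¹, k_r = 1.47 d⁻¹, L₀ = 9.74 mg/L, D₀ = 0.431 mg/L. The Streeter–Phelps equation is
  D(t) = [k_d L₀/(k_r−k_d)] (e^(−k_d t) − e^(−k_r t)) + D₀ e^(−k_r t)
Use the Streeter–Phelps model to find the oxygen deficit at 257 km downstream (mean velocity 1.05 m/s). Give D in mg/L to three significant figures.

D ≈ 0.535 mg/L

Travel time t = x/v = 257 km / (1.05 m/s) = 257000 m / 1.05 m/s = 244800 s = 2.833 d.
k_d L₀/(k_r−k_d) = 0.101×9.74/(1.47−0.101) = 0.9837/1.369 = 0.7186 mg/L.
e^(−k_d t) = e^(−0.101×2.833) = 0.7512; e^(−k_r t) = e^(−1.47×2.833) = 0.01554.
D = 0.7186 × (0.7512 − 0.01554) + 0.431 × 0.01554 = 0.5286 + 0.006698 = 0.5353 mg/L.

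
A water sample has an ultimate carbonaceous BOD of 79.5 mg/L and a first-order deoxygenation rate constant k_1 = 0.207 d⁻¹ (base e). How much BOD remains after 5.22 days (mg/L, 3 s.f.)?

L ≈ 27.0 mg/L

L_t = L₀ e^(−k_1 t) = 79.5 × e^(−0.207×5.22) = 79.5 × 0.3394 = 26.98 mg/L.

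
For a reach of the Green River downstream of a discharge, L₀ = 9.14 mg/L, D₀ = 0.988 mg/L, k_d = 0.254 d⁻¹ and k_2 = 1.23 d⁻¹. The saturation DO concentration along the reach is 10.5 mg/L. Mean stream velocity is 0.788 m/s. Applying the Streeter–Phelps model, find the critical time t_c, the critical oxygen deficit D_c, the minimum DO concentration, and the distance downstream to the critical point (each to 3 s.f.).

At the critical point dD/dt = 0, so k_d L₀ e^(−k_d t) = k_2 D. Substituting D(t) from the Streeter–Phelps equation and solving for t gives
t_c = ln[(k_2/k_d)(1 − D₀(k_2−k_d)/(k_d L₀))] / (k_2−k_d).
Here k_2−k_d = 0.9760 d⁻¹ and 1 − D₀(k_2−k_d)/(k_d L₀) = 1 − 0.988×0.9760/(0.254×9.14) = 0.5846, so
t_c = ln(4.843 × 0.5846) / 0.9760 = 1.041 / 0.9760 = 1.066 d.
L(t_c) = L₀ e^(−k_d t_c) = 9.14 × 0.7627 = 6.971 mg/L, and at the critical point k_2 D_c = k_d L, so D_c = (0.254/1.23) × 6.971 = 1.440 mg/L.
Minimum DO = C_s − D_c = 10.5 − 1.440 = 9.060 mg/L.
x_c = v t_c = 0.788 m/s × 1.066 d × 86400 s/d = 72590 m ≈ 72.6 km.

t_c ≈ 1.07 d; D_c ≈ 1.44 mg/L; min DO ≈ 9.06 mg/L; x_c ≈ 72.6 km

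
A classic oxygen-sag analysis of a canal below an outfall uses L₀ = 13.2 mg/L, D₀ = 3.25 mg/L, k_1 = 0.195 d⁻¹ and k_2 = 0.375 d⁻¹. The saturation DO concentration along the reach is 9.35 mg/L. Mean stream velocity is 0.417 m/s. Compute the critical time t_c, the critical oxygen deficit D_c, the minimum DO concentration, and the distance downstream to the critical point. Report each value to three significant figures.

t_c = [1/(k_2−k_1)] ln[(k_2/k_1)(1 − D₀(k_2−k_1)/(k_1 L₀))]
= [1/(0.375−0.195)] ln[(0.375/0.195)(1 − 3.25×0.1800/(0.195×13.2))]
= (1/0.1800) ln[1.923 × 0.7727] = 5.556 × ln(1.486) = 5.556 × 0.3961 = 2.201 d.
L(t_c) = L₀ e^(−k_1 t_c) = 13.2 × 0.6511 = 8.594 mg/L, and at the critical point k_2 D_c = k_1 L, so D_c = (0.195/0.375) × 8.594 = 4.469 mg/L.
Minimum DO = C_s − D_c = 9.35 − 4.469 = 4.881 mg/L.
x_c = v t_c = 0.417 m/s × 2.201 d × 86400 s/d = 79280 m ≈ 79.3 km.

t_c ≈ 2.20 d; D_c ≈ 4.47 mg/L; min DO ≈ 4.88 mg/L; x_c ≈ 79.3 km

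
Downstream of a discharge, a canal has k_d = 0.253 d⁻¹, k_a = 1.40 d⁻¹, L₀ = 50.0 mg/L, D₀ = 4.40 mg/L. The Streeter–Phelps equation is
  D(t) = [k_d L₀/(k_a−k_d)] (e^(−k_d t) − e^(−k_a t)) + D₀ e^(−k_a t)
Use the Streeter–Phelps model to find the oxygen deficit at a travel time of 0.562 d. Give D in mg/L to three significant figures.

k_d L₀/(k_a−k_d) = 0.253×50.0/(1.40−0.253) = 12.65/1.147 = 11.03 mg/L.
e^(−k_d t) = e^(−0.253×0.5620) = 0.8675; e^(−k_a t) = e^(−1.40×0.5620) = 0.4553.
D = 11.03 × (0.8675 − 0.4553) + 4.40 × 0.4553 = 4.546 + 2.003 = 6.549 mg/L.

D ≈ 6.55 mg/L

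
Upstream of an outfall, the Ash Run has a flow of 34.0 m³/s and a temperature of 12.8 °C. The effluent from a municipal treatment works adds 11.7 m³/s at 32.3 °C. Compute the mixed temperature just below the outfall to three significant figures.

Flow-weighted mixing: C = (Q_r C_r + Q_w C_w)/(Q_r + Q_w)
= (34.0×12.8 + 11.7×32.3)/(34.0 + 11.7) = 813.1/45.70 = 17.79 °C.

17.8 °C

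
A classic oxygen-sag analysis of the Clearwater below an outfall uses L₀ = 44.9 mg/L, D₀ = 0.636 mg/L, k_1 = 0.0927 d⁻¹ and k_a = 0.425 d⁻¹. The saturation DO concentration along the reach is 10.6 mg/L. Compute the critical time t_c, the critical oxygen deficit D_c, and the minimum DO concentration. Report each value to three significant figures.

t_c ≈ 4.43 d; D_c ≈ 6.50 mg/L; min DO ≈ 4.10 mg/L

At the critical point dD/dt = 0, so k_1 L₀ e^(−k_1 t) = k_a D. Substituting D(t) from the Streeter–Phelps equation and solving for t gives
t_c = ln[(k_a/k_1)(1 − D₀(k_a−k_1)/(k_1 L₀))] / (k_a−k_1).
Here k_a−k_1 = 0.3323 d⁻¹ and 1 − D₀(k_a−k_1)/(k_1 L₀) = 1 − 0.636×0.3323/(0.0927×44.9) = 0.9492, so
t_c = ln(4.585 × 0.9492) / 0.3323 = 1.471 / 0.3323 = 4.426 d.
D_c = (k_1/k_a) L₀ e^(−k_1 t_c) = (0.0927/0.425) × 44.9 × e^(−0.0927×4.426) = 0.2181 × 44.9 × 0.6635 = 6.498 mg/L.
Minimum DO = C_s − D_c = 10.6 − 6.498 = 4.102 mg/L.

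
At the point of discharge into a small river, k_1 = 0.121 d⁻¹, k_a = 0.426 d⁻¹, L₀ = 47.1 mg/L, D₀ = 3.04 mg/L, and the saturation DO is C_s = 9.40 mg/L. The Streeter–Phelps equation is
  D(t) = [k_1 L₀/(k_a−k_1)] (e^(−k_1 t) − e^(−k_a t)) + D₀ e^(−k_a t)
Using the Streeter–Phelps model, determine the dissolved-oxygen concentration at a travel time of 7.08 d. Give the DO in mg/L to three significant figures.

k_1 L₀/(k_a−k_1) = 0.121×47.1/(0.426−0.121) = 5.699/0.3050 = 18.69 mg/L.
e^(−k_1 t) = e^(−0.121×7.080) = 0.4246; e^(−k_a t) = e^(−0.426×7.080) = 0.04899.
D = 18.69 × (0.4246 − 0.04899) + 3.04 × 0.04899 = 7.018 + 0.1489 = 7.167 mg/L.
DO = C_s − D = 9.40 − 7.167 = 2.233 mg/L.

DO ≈ 2.23 mg/L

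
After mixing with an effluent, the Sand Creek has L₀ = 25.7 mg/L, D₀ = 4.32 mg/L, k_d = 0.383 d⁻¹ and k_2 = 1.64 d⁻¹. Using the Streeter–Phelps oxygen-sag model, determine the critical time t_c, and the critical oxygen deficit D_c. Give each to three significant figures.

t_c ≈ 0.519 d; D_c ≈ 4.92 mg/L

At the critical point dD/dt = 0, so k_d L₀ e^(−k_d t) = k_2 D. Substituting D(t) from the Streeter–Phelps equation and solving for t gives
t_c = ln[(k_2/k_d)(1 − D₀(k_2−k_d)/(k_d L₀))] / (k_2−k_d).
Here k_2−k_d = 1.257 d⁻¹ and 1 − D₀(k_2−k_d)/(k_d L₀) = 1 − 4.32×1.257/(0.383×25.7) = 0.4483, so
t_c = ln(4.282 × 0.4483) / 1.257 = 0.6522 / 1.257 = 0.5188 d.
L(t_c) = L₀ e^(−k_d t_c) = 25.7 × 0.8198 = 21.07 mg/L, and at the critical point k_2 D_c = k_d L, so D_c = (0.383/1.64) × 21.07 = 4.920 mg/L.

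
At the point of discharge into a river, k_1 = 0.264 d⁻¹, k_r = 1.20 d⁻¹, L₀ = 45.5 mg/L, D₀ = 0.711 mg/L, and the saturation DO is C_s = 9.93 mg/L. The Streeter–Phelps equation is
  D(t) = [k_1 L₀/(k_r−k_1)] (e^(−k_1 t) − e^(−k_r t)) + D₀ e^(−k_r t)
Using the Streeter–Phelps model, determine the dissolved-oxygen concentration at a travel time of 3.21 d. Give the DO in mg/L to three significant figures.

DO ≈ 4.69 mg/L

k_1 L₀/(k_r−k_1) = 0.264×45.5/(1.20−0.264) = 12.01/0.9360 = 12.83 mg/L.
e^(−k_1 t) = e^(−0.264×3.210) = 0.4285; e^(−k_r t) = e^(−1.20×3.210) = 0.02124.
D = 12.83 × (0.4285 − 0.02124) + 0.711 × 0.02124 = 5.227 + 0.01510 = 5.242 mg/L.
DO = C_s − D = 9.93 − 5.242 = 4.688 mg/L.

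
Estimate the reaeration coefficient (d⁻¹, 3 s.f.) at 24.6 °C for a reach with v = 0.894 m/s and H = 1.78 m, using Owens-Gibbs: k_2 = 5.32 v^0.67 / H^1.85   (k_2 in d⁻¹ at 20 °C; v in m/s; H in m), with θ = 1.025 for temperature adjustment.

k_2(20) = 5.32 × 0.894^0.67 / 1.78^1.85 = 5.32 × 0.9277 / 2.906 = 1.698 d⁻¹.
k_2(24.6) = 1.698 × 1.025^(24.6−20) = 1.698 × 1.120 = 1.903 d⁻¹.

k_2 ≈ 1.90 d⁻¹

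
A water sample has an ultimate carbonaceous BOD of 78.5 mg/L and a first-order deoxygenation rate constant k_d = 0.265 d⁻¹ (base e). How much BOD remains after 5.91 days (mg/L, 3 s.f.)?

L ≈ 16.4 mg/L

L_t = L₀ e^(−k_d t) = 78.5 × e^(−0.265×5.91) = 78.5 × 0.2088 = 16.39 mg/L.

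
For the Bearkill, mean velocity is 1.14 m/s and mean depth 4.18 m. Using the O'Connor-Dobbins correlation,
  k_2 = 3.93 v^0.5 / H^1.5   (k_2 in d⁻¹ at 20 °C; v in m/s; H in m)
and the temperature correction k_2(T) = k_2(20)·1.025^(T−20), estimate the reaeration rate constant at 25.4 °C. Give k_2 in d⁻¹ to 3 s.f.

k_2 ≈ 0.561 d⁻¹

k_2(20) = 3.93 × 1.14^0.5 / 4.18^1.5 = 3.93 × 1.068 / 8.546 = 0.4910 d⁻¹.
k_2(25.4) = 0.4910 × 1.025^(25.4−20) = 0.4910 × 1.143 = 0.5610 d⁻¹.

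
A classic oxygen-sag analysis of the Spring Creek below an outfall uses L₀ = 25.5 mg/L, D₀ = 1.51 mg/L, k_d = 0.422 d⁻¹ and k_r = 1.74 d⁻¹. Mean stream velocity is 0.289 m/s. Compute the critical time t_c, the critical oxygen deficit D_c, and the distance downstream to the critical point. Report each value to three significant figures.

t_c ≈ 0.920 d; D_c ≈ 4.20 mg/L; x_c ≈ 23.0 km

With k_r/k_d = 4.123 and 1 − D₀(k_r−k_d)/(k_d L₀) = 0.8151,
t_c = ln(4.123 × 0.8151) / (1.74 − 0.422) = ln(3.361) / 1.318 = 1.212/1.318 = 0.9197 d.
D_c = (k_d/k_r) L₀ e^(−k_d t_c) = (0.422/1.74) × 25.5 × e^(−0.422×0.9197) = 0.2425 × 25.5 × 0.6783 = 4.195 mg/L.
x_c = v t_c = 0.289 m/s × 0.9197 d × 86400 s/d = 22960 m ≈ 23.0 km.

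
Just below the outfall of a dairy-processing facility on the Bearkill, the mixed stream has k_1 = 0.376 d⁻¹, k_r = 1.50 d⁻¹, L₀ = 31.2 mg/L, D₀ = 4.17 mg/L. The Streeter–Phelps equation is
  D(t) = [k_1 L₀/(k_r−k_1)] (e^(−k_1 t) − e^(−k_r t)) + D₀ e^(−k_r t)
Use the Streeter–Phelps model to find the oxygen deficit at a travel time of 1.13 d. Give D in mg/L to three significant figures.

D ≈ 5.67 mg/L

k_1 L₀/(k_r−k_1) = 0.376×31.2/(1.50−0.376) = 11.73/1.124 = 10.44 mg/L.
e^(−k_1 t) = e^(−0.376×1.130) = 0.6538; e^(−k_r t) = e^(−1.50×1.130) = 0.1836.
D = 10.44 × (0.6538 − 0.1836) + 4.17 × 0.1836 = 4.908 + 0.7656 = 5.674 mg/L.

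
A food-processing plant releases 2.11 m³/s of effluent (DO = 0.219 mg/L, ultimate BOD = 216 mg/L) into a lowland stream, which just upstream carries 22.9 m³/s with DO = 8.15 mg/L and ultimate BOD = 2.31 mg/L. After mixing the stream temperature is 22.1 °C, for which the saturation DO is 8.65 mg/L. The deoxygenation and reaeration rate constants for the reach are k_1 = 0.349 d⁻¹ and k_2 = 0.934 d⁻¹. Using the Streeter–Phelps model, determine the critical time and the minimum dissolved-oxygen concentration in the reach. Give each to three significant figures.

Mixed DO = (22.9×8.15 + 2.11×0.219)/(22.9+2.11) = 187.1/25.01 = 7.481 mg/L.
Mixed L₀ = (22.9×2.31 + 2.11×216)/(25.01) = 508.7/25.01 = 20.34 mg/L.
Initial deficit D₀ = C_s − DO₀ = 8.65 − 7.481 = 1.169 mg/L.
t_c = (1/0.5850) ln[(0.934/0.349)(1 − 1.169×0.5850/(0.349×20.34))] = 1.709 × ln(2.418) = 1.510 d.
D_c = (0.349/0.934) × 20.34 × e^(−0.349×1.510) = 0.3737 × 20.34 × 0.5905 = 4.487 mg/L.
Minimum DO = 8.65 − 4.487 = 4.163 mg/L.

t_c ≈ 1.51 d; minimum DO ≈ 4.16 mg/L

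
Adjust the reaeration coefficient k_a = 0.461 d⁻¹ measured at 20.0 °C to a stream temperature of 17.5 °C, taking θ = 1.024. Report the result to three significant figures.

k_a(T₂) = k_a(T₁) · θ^(T₂−T₁) = 0.461 × 1.024^(17.5−20.0)
= 0.461 × 1.024^-2.50 = 0.461 × 0.9424 = 0.4345 d⁻¹.

k_a ≈ 0.434 d⁻¹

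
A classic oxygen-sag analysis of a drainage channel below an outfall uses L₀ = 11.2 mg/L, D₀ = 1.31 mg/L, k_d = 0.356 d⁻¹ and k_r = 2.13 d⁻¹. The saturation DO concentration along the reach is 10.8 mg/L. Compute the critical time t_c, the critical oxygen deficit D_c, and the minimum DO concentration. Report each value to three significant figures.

With k_r/k_d = 5.983 and 1 − D₀(k_r−k_d)/(k_d L₀) = 0.4171,
t_c = ln(5.983 × 0.4171) / (2.13 − 0.356) = ln(2.496) / 1.774 = 0.9146/1.774 = 0.5156 d.
L(t_c) = L₀ e^(−k_d t_c) = 11.2 × 0.8323 = 9.322 mg/L, and at the critical point k_r D_c = k_d L, so D_c = (0.356/2.13) × 9.322 = 1.558 mg/L.
Minimum DO = C_s − D_c = 10.8 − 1.558 = 9.242 mg/L.

t_c ≈ 0.516 d; D_c ≈ 1.56 mg/L; min DO ≈ 9.24 mg/L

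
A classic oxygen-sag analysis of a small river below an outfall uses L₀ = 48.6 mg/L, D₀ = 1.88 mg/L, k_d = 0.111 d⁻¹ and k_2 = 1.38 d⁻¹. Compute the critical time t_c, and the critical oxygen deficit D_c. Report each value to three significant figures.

t_c ≈ 1.53 d; D_c ≈ 3.30 mg/L

With k_2/k_d = 12.43 and 1 − D₀(k_2−k_d)/(k_d L₀) = 0.5578,
t_c = ln(12.43 × 0.5578) / (1.38 − 0.111) = ln(6.934) / 1.269 = 1.936/1.269 = 1.526 d.
D_c = (k_d/k_2) L₀ e^(−k_d t_c) = (0.111/1.38) × 48.6 × e^(−0.111×1.526) = 0.08043 × 48.6 × 0.8442 = 3.300 mg/L.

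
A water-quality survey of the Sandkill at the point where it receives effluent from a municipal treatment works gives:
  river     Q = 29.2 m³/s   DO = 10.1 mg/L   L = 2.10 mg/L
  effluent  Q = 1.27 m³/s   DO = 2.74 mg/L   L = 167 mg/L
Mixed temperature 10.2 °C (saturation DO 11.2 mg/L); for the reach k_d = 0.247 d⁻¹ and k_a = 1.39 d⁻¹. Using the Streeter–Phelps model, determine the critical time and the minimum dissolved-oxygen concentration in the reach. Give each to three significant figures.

Mixed DO = (29.2×10.1 + 1.27×2.74)/(29.2+1.27) = 298.4/30.47 = 9.793 mg/L.
Mixed L₀ = (29.2×2.10 + 1.27×167)/(30.47) = 273.4/30.47 = 8.973 mg/L.
Initial deficit D₀ = C_s − DO₀ = 11.2 − 9.793 = 1.407 mg/L.
t_c = (1/1.143) ln[(1.39/0.247)(1 − 1.407×1.143/(0.247×8.973))] = 0.8749 × ln(1.545) = 0.3805 d.
D_c = (0.247/1.39) × 8.973 × e^(−0.247×0.3805) = 0.1777 × 8.973 × 0.9103 = 1.451 mg/L.
Minimum DO = 11.2 − 1.451 = 9.749 mg/L.

t_c ≈ 0.381 d; minimum DO ≈ 9.75 mg/L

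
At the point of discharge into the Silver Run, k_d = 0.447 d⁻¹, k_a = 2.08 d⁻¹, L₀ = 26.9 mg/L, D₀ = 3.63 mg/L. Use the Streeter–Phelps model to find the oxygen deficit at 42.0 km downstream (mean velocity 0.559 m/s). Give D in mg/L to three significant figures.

Travel time t = x/v = 42.0 km / (0.559 m/s) = 42000 m / 0.559 m/s = 75130 s = 0.8696 d.
k_d L₀/(k_a−k_d) = 0.447×26.9/(2.08−0.447) = 12.02/1.633 = 7.363 mg/L.
e^(−k_d t) = e^(−0.447×0.8696) = 0.6779; e^(−k_a t) = e^(−2.08×0.8696) = 0.1639.
D = 7.363 × (0.6779 − 0.1639) + 3.63 × 0.1639 = 3.785 + 0.5948 = 4.380 mg/L.

D ≈ 4.38 mg/L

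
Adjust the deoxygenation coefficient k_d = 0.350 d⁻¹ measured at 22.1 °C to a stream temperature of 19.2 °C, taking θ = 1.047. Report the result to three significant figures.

k_d(T₂) = k_d(T₁) · θ^(T₂−T₁) = 0.350 × 1.047^(19.2−22.1)
= 0.350 × 1.047^-2.90 = 0.350 × 0.8753 = 0.3064 d⁻¹.

k_d ≈ 0.306 d⁻¹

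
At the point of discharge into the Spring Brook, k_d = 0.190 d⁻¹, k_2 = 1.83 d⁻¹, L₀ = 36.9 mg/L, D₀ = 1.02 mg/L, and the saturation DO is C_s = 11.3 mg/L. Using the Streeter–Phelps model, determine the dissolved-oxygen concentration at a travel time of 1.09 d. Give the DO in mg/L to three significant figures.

DO ≈ 8.27 mg/L

k_d L₀/(k_2−k_d) = 0.190×36.9/(1.83−0.190) = 7.011/1.640 = 4.275 mg/L.
e^(−k_d t) = e^(−0.190×1.090) = 0.8129; e^(−k_2 t) = e^(−1.83×1.090) = 0.1361.
D = 4.275 × (0.8129 − 0.1361) + 1.02 × 0.1361 = 2.894 + 0.1388 = 3.032 mg/L.
DO = C_s − D = 11.3 − 3.032 = 8.268 mg/L.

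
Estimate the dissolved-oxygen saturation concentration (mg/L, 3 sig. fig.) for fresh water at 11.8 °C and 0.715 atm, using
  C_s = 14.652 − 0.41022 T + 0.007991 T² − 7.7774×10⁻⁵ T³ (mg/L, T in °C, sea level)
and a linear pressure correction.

At sea level: C_s = 14.652 − 0.41022×11.8 + 0.007991×11.8² − 7.7774×10⁻⁵×11.8³ = 10.80 mg/L.
Pressure correction: C_s' = 10.80 × 0.715 = 7.719 mg/L.

C_s ≈ 7.72 mg/L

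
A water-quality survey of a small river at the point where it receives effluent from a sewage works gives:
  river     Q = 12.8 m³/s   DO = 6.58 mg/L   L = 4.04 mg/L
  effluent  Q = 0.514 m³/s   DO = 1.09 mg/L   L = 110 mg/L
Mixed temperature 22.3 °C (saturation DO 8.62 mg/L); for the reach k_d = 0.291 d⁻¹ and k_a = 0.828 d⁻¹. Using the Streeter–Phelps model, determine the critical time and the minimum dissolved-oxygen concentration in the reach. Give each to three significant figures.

Mixed DO = (12.8×6.58 + 0.514×1.09)/(12.8+0.514) = 84.78/13.31 = 6.368 mg/L.
Mixed L₀ = (12.8×4.04 + 0.514×110)/(13.31) = 108.3/13.31 = 8.131 mg/L.
Initial deficit D₀ = C_s − DO₀ = 8.62 − 6.368 = 2.252 mg/L.
t_c = (1/0.5370) ln[(0.828/0.291)(1 − 2.252×0.5370/(0.291×8.131))] = 1.862 × ln(1.391) = 0.6147 d.
D_c = (0.291/0.828) × 8.131 × e^(−0.291×0.6147) = 0.3514 × 8.131 × 0.8362 = 2.390 mg/L.
Minimum DO = 8.62 − 2.390 = 6.230 mg/L.

t_c ≈ 0.615 d; minimum DO ≈ 6.23 mg/L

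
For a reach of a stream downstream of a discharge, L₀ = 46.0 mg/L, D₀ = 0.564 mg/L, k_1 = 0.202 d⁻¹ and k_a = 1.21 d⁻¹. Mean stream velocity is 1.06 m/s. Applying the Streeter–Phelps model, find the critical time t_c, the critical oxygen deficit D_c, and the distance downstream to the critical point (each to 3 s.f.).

t_c = [1/(k_a−k_1)] ln[(k_a/k_1)(1 − D₀(k_a−k_1)/(k_1 L₀))]
= [1/(1.21−0.202)] ln[(1.21/0.202)(1 − 0.564×1.008/(0.202×46.0))]
= (1/1.008) ln[5.990 × 0.9388] = 0.9921 × ln(5.624) = 0.9921 × 1.727 = 1.713 d.
D_c = (k_1/k_a) L₀ e^(−k_1 t_c) = (0.202/1.21) × 46.0 × e^(−0.202×1.713) = 0.1669 × 46.0 × 0.7075 = 5.433 mg/L.
x_c = v t_c = 1.06 m/s × 1.713 d × 86400 s/d = 156900 m ≈ 157 km.

t_c ≈ 1.71 d; D_c ≈ 5.43 mg/L; x_c ≈ 157 km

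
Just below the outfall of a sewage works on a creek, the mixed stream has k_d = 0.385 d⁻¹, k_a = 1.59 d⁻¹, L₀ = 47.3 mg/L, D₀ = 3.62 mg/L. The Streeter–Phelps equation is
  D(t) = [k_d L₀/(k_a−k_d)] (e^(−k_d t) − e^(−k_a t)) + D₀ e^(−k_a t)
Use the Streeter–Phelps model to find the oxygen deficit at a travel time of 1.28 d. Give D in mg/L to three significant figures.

D ≈ 7.73 mg/L

k_d L₀/(k_a−k_d) = 0.385×47.3/(1.59−0.385) = 18.21/1.205 = 15.11 mg/L.
e^(−k_d t) = e^(−0.385×1.280) = 0.6109; e^(−k_a t) = e^(−1.59×1.280) = 0.1307.
D = 15.11 × (0.6109 − 0.1307) + 3.62 × 0.1307 = 7.258 + 0.4730 = 7.731 mg/L.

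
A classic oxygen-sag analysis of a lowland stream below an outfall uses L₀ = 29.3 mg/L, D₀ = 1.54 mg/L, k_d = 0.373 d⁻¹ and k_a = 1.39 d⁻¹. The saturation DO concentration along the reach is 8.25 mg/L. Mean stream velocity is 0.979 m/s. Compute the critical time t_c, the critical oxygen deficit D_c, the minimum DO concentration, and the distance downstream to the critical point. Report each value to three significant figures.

t_c ≈ 1.14 d; D_c ≈ 5.14 mg/L; min DO ≈ 3.11 mg/L; x_c ≈ 96.5 km

With k_a/k_d = 3.727 and 1 − D₀(k_a−k_d)/(k_d L₀) = 0.8567,
t_c = ln(3.727 × 0.8567) / (1.39 − 0.373) = ln(3.193) / 1.017 = 1.161/1.017 = 1.141 d.
D_c = (k_d/k_a) L₀ e^(−k_d t_c) = (0.373/1.39) × 29.3 × e^(−0.373×1.141) = 0.2683 × 29.3 × 0.6533 = 5.136 mg/L.
Minimum DO = C_s − D_c = 8.25 − 5.136 = 3.114 mg/L.
x_c = v t_c = 0.979 m/s × 1.141 d × 86400 s/d = 96550 m ≈ 96.5 km.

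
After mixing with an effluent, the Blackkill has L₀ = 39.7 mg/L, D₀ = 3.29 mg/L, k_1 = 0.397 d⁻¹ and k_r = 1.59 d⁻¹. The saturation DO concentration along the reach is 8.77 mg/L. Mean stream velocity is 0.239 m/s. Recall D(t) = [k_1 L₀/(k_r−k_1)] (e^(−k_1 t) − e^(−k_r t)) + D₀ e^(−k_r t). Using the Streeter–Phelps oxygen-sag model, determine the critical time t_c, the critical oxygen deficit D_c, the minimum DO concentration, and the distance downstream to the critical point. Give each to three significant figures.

t_c ≈ 0.923 d; D_c ≈ 6.87 mg/L; min DO ≈ 1.90 mg/L; x_c ≈ 19.1 km

With k_r/k_1 = 4.005 and 1 − D₀(k_r−k_1)/(k_1 L₀) = 0.7510,
t_c = ln(4.005 × 0.7510) / (1.59 − 0.397) = ln(3.008) / 1.193 = 1.101/1.193 = 0.9230 d.
L(t_c) = L₀ e^(−k_1 t_c) = 39.7 × 0.6932 = 27.52 mg/L, and at the critical point k_r D_c = k_1 L, so D_c = (0.397/1.59) × 27.52 = 6.871 mg/L.
Minimum DO = C_s − D_c = 8.77 − 6.871 = 1.899 mg/L.
x_c = v t_c = 0.239 m/s × 0.9230 d × 86400 s/d = 19060 m ≈ 19.1 km.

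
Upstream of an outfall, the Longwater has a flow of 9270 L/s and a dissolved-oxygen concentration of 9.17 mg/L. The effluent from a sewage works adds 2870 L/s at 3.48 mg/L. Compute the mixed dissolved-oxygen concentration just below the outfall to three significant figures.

7.82 mg/L

Flow-weighted mixing: C = (Q_r C_r + Q_w C_w)/(Q_r + Q_w)
= (9270×9.17 + 2870×3.48)/(9270 + 2870) = 94990/12140 = 7.825 mg/L.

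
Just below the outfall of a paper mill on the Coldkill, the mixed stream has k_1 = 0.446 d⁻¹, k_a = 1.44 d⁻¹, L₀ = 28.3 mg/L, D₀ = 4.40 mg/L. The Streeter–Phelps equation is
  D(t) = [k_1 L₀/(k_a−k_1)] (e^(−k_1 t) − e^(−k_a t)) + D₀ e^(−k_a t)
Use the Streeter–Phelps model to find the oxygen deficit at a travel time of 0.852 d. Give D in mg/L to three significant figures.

D ≈ 6.25 mg/L

k_1 L₀/(k_a−k_1) = 0.446×28.3/(1.44−0.446) = 12.62/0.9940 = 12.70 mg/L.
e^(−k_1 t) = e^(−0.446×0.8520) = 0.6839; e^(−k_a t) = e^(−1.44×0.8520) = 0.2932.
D = 12.70 × (0.6839 − 0.2932) + 4.40 × 0.2932 = 4.961 + 1.290 = 6.251 mg/L.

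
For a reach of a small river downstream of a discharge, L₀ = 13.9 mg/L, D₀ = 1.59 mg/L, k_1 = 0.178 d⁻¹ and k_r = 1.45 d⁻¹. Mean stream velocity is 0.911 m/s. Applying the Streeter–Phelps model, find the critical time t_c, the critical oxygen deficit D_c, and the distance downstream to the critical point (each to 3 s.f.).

At the critical point dD/dt = 0, so k_1 L₀ e^(−k_1 t) = k_r D. Substituting D(t) from the Streeter–Phelps equation and solving for t gives
t_c = ln[(k_r/k_1)(1 − D₀(k_r−k_1)/(k_1 L₀))] / (k_r−k_1).
Here k_r−k_1 = 1.272 d⁻¹ and 1 − D₀(k_r−k_1)/(k_1 L₀) = 1 − 1.59×1.272/(0.178×13.9) = 0.1826, so
t_c = ln(8.146 × 0.1826) / 1.272 = 0.3969 / 1.272 = 0.3120 d.
D_c = (k_1/k_r) L₀ e^(−k_1 t_c) = (0.178/1.45) × 13.9 × e^(−0.178×0.3120) = 0.1228 × 13.9 × 0.9460 = 1.614 mg/L.
x_c = v t_c = 0.911 m/s × 0.3120 d × 86400 s/d = 24560 m ≈ 24.6 km.

t_c ≈ 0.312 d; D_c ≈ 1.61 mg/L; x_c ≈ 24.6 km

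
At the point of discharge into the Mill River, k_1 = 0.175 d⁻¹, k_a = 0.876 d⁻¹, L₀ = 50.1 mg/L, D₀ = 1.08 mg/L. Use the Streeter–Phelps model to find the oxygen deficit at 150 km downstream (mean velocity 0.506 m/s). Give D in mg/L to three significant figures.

D ≈ 6.30 mg/L

Travel time t = x/v = 150 km / (0.506 m/s) = 150000 m / 0.506 m/s = 296400 s = 3.431 d.
k_1 L₀/(k_a−k_1) = 0.175×50.1/(0.876−0.175) = 8.768/0.7010 = 12.51 mg/L.
e^(−k_1 t) = e^(−0.175×3.431) = 0.5486; e^(−k_a t) = e^(−0.876×3.431) = 0.04951.
D = 12.51 × (0.5486 − 0.04951) + 1.08 × 0.04951 = 6.242 + 0.05347 = 6.295 mg/L.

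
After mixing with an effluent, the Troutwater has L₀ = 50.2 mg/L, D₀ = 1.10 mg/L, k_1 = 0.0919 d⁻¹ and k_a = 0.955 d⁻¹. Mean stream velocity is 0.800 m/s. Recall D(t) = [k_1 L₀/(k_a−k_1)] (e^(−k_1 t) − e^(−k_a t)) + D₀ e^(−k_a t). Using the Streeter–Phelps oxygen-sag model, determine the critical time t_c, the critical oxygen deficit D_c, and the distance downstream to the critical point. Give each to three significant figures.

With k_a/k_1 = 10.39 and 1 − D₀(k_a−k_1)/(k_1 L₀) = 0.7942,
t_c = ln(10.39 × 0.7942) / (0.955 − 0.0919) = ln(8.253) / 0.8631 = 2.111/0.8631 = 2.445 d.
L(t_c) = L₀ e^(−k_1 t_c) = 50.2 × 0.7987 = 40.10 mg/L, and at the critical point k_a D_c = k_1 L, so D_c = (0.0919/0.955) × 40.10 = 3.858 mg/L.
x_c = v t_c = 0.800 m/s × 2.445 d × 86400 s/d = 169000 m ≈ 169 km.

t_c ≈ 2.45 d; D_c ≈ 3.86 mg/L; x_c ≈ 169 km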